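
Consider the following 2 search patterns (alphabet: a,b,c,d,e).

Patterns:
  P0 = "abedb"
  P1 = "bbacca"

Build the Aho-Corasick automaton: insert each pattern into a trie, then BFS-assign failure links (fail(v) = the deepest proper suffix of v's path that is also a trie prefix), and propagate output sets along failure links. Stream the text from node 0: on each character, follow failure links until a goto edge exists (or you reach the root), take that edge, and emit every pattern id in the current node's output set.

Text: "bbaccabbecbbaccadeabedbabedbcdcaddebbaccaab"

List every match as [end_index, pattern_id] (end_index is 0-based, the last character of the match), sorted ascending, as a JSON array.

Build:
Trie (insert patterns):
  0='ε' goto a→1 b→6
  1='a' goto b→2
  2='ab' goto e→3
  3='abe' goto d→4
  4='abed' goto b→5
  5='abedb' goto ·  ←P0
  6='b' goto b→7
  7='bb' goto a→8
  8='bba' goto c→9
  9='bbac' goto c→10
  10='bbacc' goto a→11
  11='bbacca' goto ·  ←P1

Failure links (BFS by depth):
  n1('a'): parent n0 fail=0; on 'a' 0 → fail=0;  out ∅∪∅=∅
  n6('b'): parent n0 fail=0; on 'b' 0 → fail=0;  out ∅∪∅=∅
  n2('ab'): parent n1 fail=0; on 'b' 0 → fail=6;  out ∅∪∅=∅
  n7('bb'): parent n6 fail=0; on 'b' 0 → fail=6;  out ∅∪∅=∅
  n3('abe'): parent n2 fail=6; on 'e' 6→0 → fail=0;  out ∅∪∅=∅
  n8('bba'): parent n7 fail=6; on 'a' 6→0 → fail=1;  out ∅∪∅=∅
  n4('abed'): parent n3 fail=0; on 'd' 0 → fail=0;  out ∅∪∅=∅
  n9('bbac'): parent n8 fail=1; on 'c' 1→0 → fail=0;  out ∅∪∅=∅
  n5('abedb'): parent n4 fail=0; on 'b' 0 → fail=6;  out {0}∪∅={0}
  n10('bbacc'): parent n9 fail=0; on 'c' 0 → fail=0;  out ∅∪∅=∅
  n11('bbacca'): parent n10 fail=0; on 'a' 0 → fail=1;  out {1}∪∅={1}

Scan:
[0] read 'b'  n0⇒n6
[1] read 'b'  n6⇒n7
[2] read 'a'  n7⇒n8
[3] read 'c'  n8⇒n9
[4] read 'c'  n9⇒n10
[5] read 'a'  n10⇒n11  emit P1@[0:5]
[6] read 'b'  n11⇒n2 ·f
[7] read 'b'  n2⇒n7 ·f
[8] read 'e'  n7⇒n0 ·f
[9] read 'c'  n0⇒n0
[10] read 'b'  n0⇒n6
[11] read 'b'  n6⇒n7
[12] read 'a'  n7⇒n8
[13] read 'c'  n8⇒n9
[14] read 'c'  n9⇒n10
[15] read 'a'  n10⇒n11  emit P1@[10:15]
[16] read 'd'  n11⇒n0 ·f
[17] read 'e'  n0⇒n0
[18] read 'a'  n0⇒n1
[19] read 'b'  n1⇒n2
[20] read 'e'  n2⇒n3
[21] read 'd'  n3⇒n4
[22] read 'b'  n4⇒n5  emit P0@[18:22]
[23] read 'a'  n5⇒n1 ·f
[24] read 'b'  n1⇒n2
[25] read 'e'  n2⇒n3
[26] read 'd'  n3⇒n4
[27] read 'b'  n4⇒n5  emit P0@[23:27]
[28] read 'c'  n5⇒n0 ·f
[29] read 'd'  n0⇒n0
[30] read 'c'  n0⇒n0
[31] read 'a'  n0⇒n1
[32] read 'd'  n1⇒n0 ·f
[33] read 'd'  n0⇒n0
[34] read 'e'  n0⇒n0
[35] read 'b'  n0⇒n6
[36] read 'b'  n6⇒n7
[37] read 'a'  n7⇒n8
[38] read 'c'  n8⇒n9
[39] read 'c'  n9⇒n10
[40] read 'a'  n10⇒n11  emit P1@[35:40]
[41] read 'a'  n11⇒n1 ·f
[42] read 'b'  n1⇒n2

All matches (sorted): [[5,1],[15,1],[22,0],[27,0],[40,1]]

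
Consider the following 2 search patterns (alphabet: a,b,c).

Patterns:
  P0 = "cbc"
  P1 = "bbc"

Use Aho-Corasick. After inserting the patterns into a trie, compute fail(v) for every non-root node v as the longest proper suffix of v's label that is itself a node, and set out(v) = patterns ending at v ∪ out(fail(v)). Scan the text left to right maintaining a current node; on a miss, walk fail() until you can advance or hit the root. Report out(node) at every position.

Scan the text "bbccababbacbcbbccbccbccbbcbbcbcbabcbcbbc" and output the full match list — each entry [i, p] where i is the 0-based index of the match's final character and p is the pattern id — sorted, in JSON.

Build:
Trie nodes:
  0='ε' goto b→4 c→1
  1='c' goto b→2
  2='cb' goto c→3
  3='cbc' goto ·  ←P0
  4='b' goto b→5
  5='bb' goto c→6
  6='bbc' goto ·  ←P1

BFS fail/out derivation:
  fail(1) 'c': from fail(0)=0 chase 'c': 0 ⇒ 0;  out=∅∪out(0)=∅
  fail(4) 'b': from fail(0)=0 chase 'b': 0 ⇒ 0;  out=∅∪out(0)=∅
  fail(2) 'cb': from fail(1)=0 chase 'b': 0 ⇒ 4;  out=∅∪out(4)=∅
  fail(5) 'bb': from fail(4)=0 chase 'b': 0 ⇒ 4;  out=∅∪out(4)=∅
  fail(3) 'cbc': from fail(2)=4 chase 'c': 4→0 ⇒ 1;  out={0}∪out(1)={0}
  fail(6) 'bbc': from fail(5)=4 chase 'c': 4→0 ⇒ 1;  out={1}∪out(1)={1}

Run:
[0] read 'b'  n0⇒n4
[1] read 'b'  n4⇒n5
[2] read 'c'  n5⇒n6  ** P1@[0:2]
[3] read 'c'  n6⇒n1 (fail-walked)
[4] read 'a'  n1⇒n0 (fail-walked)
[5] read 'b'  n0⇒n4
[6] read 'a'  n4⇒n0 (fail-walked)
[7] read 'b'  n0⇒n4
[8] read 'b'  n4⇒n5
[9] read 'a'  n5⇒n0 (fail-walked)
[10] read 'c'  n0⇒n1
[11] read 'b'  n1⇒n2
[12] read 'c'  n2⇒n3  ** P0@[10:12]
[13] read 'b'  n3⇒n2 (fail-walked)
[14] read 'b'  n2⇒n5 (fail-walked)
[15] read 'c'  n5⇒n6  ** P1@[13:15]
[16] read 'c'  n6⇒n1 (fail-walked)
[17] read 'b'  n1⇒n2
[18] read 'c'  n2⇒n3  ** P0@[16:18]
[19] read 'c'  n3⇒n1 (fail-walked)
[20] read 'b'  n1⇒n2
[21] read 'c'  n2⇒n3  ** P0@[19:21]
[22] read 'c'  n3⇒n1 (fail-walked)
[23] read 'b'  n1⇒n2
[24] read 'b'  n2⇒n5 (fail-walked)
[25] read 'c'  n5⇒n6  ** P1@[23:25]
[26] read 'b'  n6⇒n2 (fail-walked)
[27] read 'b'  n2⇒n5 (fail-walked)
[28] read 'c'  n5⇒n6  ** P1@[26:28]
[29] read 'b'  n6⇒n2 (fail-walked)
[30] read 'c'  n2⇒n3  ** P0@[28:30]
[31] read 'b'  n3⇒n2 (fail-walked)
[32] read 'a'  n2⇒n0 (fail-walked)
[33] read 'b'  n0⇒n4
[34] read 'c'  n4⇒n1 (fail-walked)
[35] read 'b'  n1⇒n2
[36] read 'c'  n2⇒n3  ** P0@[34:36]
[37] read 'b'  n3⇒n2 (fail-walked)
[38] read 'b'  n2⇒n5 (fail-walked)
[39] read 'c'  n5⇒n6  ** P1@[37:39]

Matches: [[2,1],[12,0],[15,1],[18,0],[21,0],[25,1],[28,1],[30,0],[36,0],[39,1]]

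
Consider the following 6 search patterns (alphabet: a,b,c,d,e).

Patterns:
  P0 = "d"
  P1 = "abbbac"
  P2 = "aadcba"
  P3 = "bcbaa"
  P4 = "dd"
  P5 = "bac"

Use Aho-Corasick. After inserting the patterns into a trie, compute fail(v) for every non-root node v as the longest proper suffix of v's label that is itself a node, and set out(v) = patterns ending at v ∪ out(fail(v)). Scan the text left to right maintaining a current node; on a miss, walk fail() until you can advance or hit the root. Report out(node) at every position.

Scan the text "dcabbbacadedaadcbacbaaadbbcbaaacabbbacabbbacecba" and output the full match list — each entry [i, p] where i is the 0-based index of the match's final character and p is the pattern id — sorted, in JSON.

Build automaton:
Trie nodes:
  n0 'ε': a→2 b→13 d→1
  n1 'd': d→18  [P0 ends]
  n2 'a': a→8 b→3
  n3 'ab': b→4
  n4 'abb': b→5
  n5 'abbb': a→6
  n6 'abbba': c→7
  n7 'abbbac': ·  [P1 ends]
  n8 'aa': d→9
  n9 'aad': c→10
  n10 'aadc': b→11
  n11 'aadcb': a→12
  n12 'aadcba': ·  [P2 ends]
  n13 'b': a→19 c→14
  n14 'bc': b→15
  n15 'bcb': a→16
  n16 'bcba': a→17
  n17 'bcbaa': ·  [P3 ends]
  n18 'dd': ·  [P4 ends]
  n19 'ba': c→20
  n20 'bac': ·  [P5 ends]

Failure links (BFS by depth):
  fail(1) 'd': from fail(0)=0 chase 'd': 0 ⇒ 0;  out={0}∪out(0)={0}
  fail(2) 'a': from fail(0)=0 chase 'a': 0 ⇒ 0;  out=∅∪out(0)=∅
  fail(13) 'b': from fail(0)=0 chase 'b': 0 ⇒ 0;  out=∅∪out(0)=∅
  fail(3) 'ab': from fail(2)=0 chase 'b': 0 ⇒ 13;  out=∅∪out(13)=∅
  fail(8) 'aa': from fail(2)=0 chase 'a': 0 ⇒ 2;  out=∅∪out(2)=∅
  fail(14) 'bc': from fail(13)=0 chase 'c': 0 ⇒ 0;  out=∅∪out(0)=∅
  fail(18) 'dd': from fail(1)=0 chase 'd': 0 ⇒ 1;  out={4}∪out(1)={0,4}
  fail(19) 'ba': from fail(13)=0 chase 'a': 0 ⇒ 2;  out=∅∪out(2)=∅
  fail(4) 'abb': from fail(3)=13 chase 'b': 13→0 ⇒ 13;  out=∅∪out(13)=∅
  fail(9) 'aad': from fail(8)=2 chase 'd': 2→0 ⇒ 1;  out=∅∪out(1)={0}
  fail(15) 'bcb': from fail(14)=0 chase 'b': 0 ⇒ 13;  out=∅∪out(13)=∅
  fail(20) 'bac': from fail(19)=2 chase 'c': 2→0 ⇒ 0;  out={5}∪out(0)={5}
  fail(5) 'abbb': from fail(4)=13 chase 'b': 13→0 ⇒ 13;  out=∅∪out(13)=∅
  fail(10) 'aadc': from fail(9)=1 chase 'c': 1→0 ⇒ 0;  out=∅∪out(0)=∅
  fail(16) 'bcba': from fail(15)=13 chase 'a': 13 ⇒ 19;  out=∅∪out(19)=∅
  fail(6) 'abbba': from fail(5)=13 chase 'a': 13 ⇒ 19;  out=∅∪out(19)=∅
  fail(11) 'aadcb': from fail(10)=0 chase 'b': 0 ⇒ 13;  out=∅∪out(13)=∅
  fail(17) 'bcbaa': from fail(16)=19 chase 'a': 19→2 ⇒ 8;  out={3}∪out(8)={3}
  fail(7) 'abbbac': from fail(6)=19 chase 'c': 19 ⇒ 20;  out={1}∪out(20)={1,5}
  fail(12) 'aadcba': from fail(11)=13 chase 'a': 13 ⇒ 19;  out={2}∪out(19)={2}

Scan:
[0] read 'd'  n0⇒n1  emit P0@[0:0]
[1] read 'c'  n1⇒n0 (fail-walked)
[2] read 'a'  n0⇒n2
[3] read 'b'  n2⇒n3
[4] read 'b'  n3⇒n4
[5] read 'b'  n4⇒n5
[6] read 'a'  n5⇒n6
[7] read 'c'  n6⇒n7  emit P1@[2:7],P5@[5:7]
[8] read 'a'  n7⇒n2 (fail-walked)
[9] read 'd'  n2⇒n1 (fail-walked)  emit P0@[9:9]
[10] read 'e'  n1⇒n0 (fail-walked)
[11] read 'd'  n0⇒n1  emit P0@[11:11]
[12] read 'a'  n1⇒n2 (fail-walked)
[13] read 'a'  n2⇒n8
[14] read 'd'  n8⇒n9  emit P0@[14:14]
[15] read 'c'  n9⇒n10
[16] read 'b'  n10⇒n11
[17] read 'a'  n11⇒n12  emit P2@[12:17]
[18] read 'c'  n12⇒n20 (fail-walked)  emit P5@[16:18]
[19] read 'b'  n20⇒n13 (fail-walked)
[20] read 'a'  n13⇒n19
[21] read 'a'  n19⇒n8 (fail-walked)
[22] read 'a'  n8⇒n8 (fail-walked)
[23] read 'd'  n8⇒n9  emit P0@[23:23]
[24] read 'b'  n9⇒n13 (fail-walked)
[25] read 'b'  n13⇒n13 (fail-walked)
[26] read 'c'  n13⇒n14
[27] read 'b'  n14⇒n15
[28] read 'a'  n15⇒n16
[29] read 'a'  n16⇒n17  emit P3@[25:29]
[30] read 'a'  n17⇒n8 (fail-walked)
[31] read 'c'  n8⇒n0 (fail-walked)
[32] read 'a'  n0⇒n2
[33] read 'b'  n2⇒n3
[34] read 'b'  n3⇒n4
[35] read 'b'  n4⇒n5
[36] read 'a'  n5⇒n6
[37] read 'c'  n6⇒n7  emit P1@[32:37],P5@[35:37]
[38] read 'a'  n7⇒n2 (fail-walked)
[39] read 'b'  n2⇒n3
[40] read 'b'  n3⇒n4
[41] read 'b'  n4⇒n5
[42] read 'a'  n5⇒n6
[43] read 'c'  n6⇒n7  emit P1@[38:43],P5@[41:43]
[44] read 'e'  n7⇒n0 (fail-walked)
[45] read 'c'  n0⇒n0
[46] read 'b'  n0⇒n13
[47] read 'a'  n13⇒n19

All matches (sorted): [[0,0],[7,1],[7,5],[9,0],[11,0],[14,0],[17,2],[18,5],[23,0],[29,3],[37,1],[37,5],[43,1],[43,5]]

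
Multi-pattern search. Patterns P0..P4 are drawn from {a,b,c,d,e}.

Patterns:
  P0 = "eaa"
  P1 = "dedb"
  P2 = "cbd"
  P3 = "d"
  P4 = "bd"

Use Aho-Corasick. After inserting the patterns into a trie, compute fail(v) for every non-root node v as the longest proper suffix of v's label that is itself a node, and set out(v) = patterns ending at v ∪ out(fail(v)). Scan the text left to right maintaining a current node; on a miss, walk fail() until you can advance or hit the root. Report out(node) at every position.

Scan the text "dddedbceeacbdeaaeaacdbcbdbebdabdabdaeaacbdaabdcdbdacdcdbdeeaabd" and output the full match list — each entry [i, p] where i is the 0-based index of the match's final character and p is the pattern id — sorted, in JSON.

Build:
Trie (insert patterns):
  n0 'ε': b→11 c→8 d→4 e→1
  n1 'e': a→2
  n2 'ea': a→3
  n3 'eaa': ·  [P0 ends]
  n4 'd': e→5  [P3 ends]
  n5 'de': d→6
  n6 'ded': b→7
  n7 'dedb': ·  [P1 ends]
  n8 'c': b→9
  n9 'cb': d→10
  n10 'cbd': ·  [P2 ends]
  n11 'b': d→12
  n12 'bd': ·  [P4 ends]

BFS fail/out derivation:
  n1('e'): parent n0 fail=0; on 'e' 0 → fail=0;  out ∅∪∅=∅
  n4('d'): parent n0 fail=0; on 'd' 0 → fail=0;  out {3}∪∅={3}
  n8('c'): parent n0 fail=0; on 'c' 0 → fail=0;  out ∅∪∅=∅
  n11('b'): parent n0 fail=0; on 'b' 0 → fail=0;  out ∅∪∅=∅
  n2('ea'): parent n1 fail=0; on 'a' 0 → fail=0;  out ∅∪∅=∅
  n5('de'): parent n4 fail=0; on 'e' 0 → fail=1;  out ∅∪∅=∅
  n9('cb'): parent n8 fail=0; on 'b' 0 → fail=11;  out ∅∪∅=∅
  n12('bd'): parent n11 fail=0; on 'd' 0 → fail=4;  out {4}∪{3}={3,4}
  n3('eaa'): parent n2 fail=0; on 'a' 0 → fail=0;  out {0}∪∅={0}
  n6('ded'): parent n5 fail=1; on 'd' 1→0 → fail=4;  out ∅∪{3}={3}
  n10('cbd'): parent n9 fail=11; on 'd' 11 → fail=12;  out {2}∪{3,4}={2,3,4}
  n7('dedb'): parent n6 fail=4; on 'b' 4→0 → fail=11;  out {1}∪∅={1}

Text stream:
i=0 'd': node 0→4  ** P3@[0:0]
i=1 'd': node 4→4 (via fail)  ** P3@[1:1]
i=2 'd': node 4→4 (via fail)  ** P3@[2:2]
i=3 'e': node 4→5
i=4 'd': node 5→6  ** P3@[4:4]
i=5 'b': node 6→7  ** P1@[2:5]
i=6 'c': node 7→8 (via fail)
i=7 'e': node 8→1 (via fail)
i=8 'e': node 1→1 (via fail)
i=9 'a': node 1→2
i=10 'c': node 2→8 (via fail)
i=11 'b': node 8→9
i=12 'd': node 9→10  ** P2@[10:12],P3@[12:12],P4@[11:12]
i=13 'e': node 10→5 (via fail)
i=14 'a': node 5→2 (via fail)
i=15 'a': node 2→3  ** P0@[13:15]
i=16 'e': node 3→1 (via fail)
i=17 'a': node 1→2
i=18 'a': node 2→3  ** P0@[16:18]
i=19 'c': node 3→8 (via fail)
i=20 'd': node 8→4 (via fail)  ** P3@[20:20]
i=21 'b': node 4→11 (via fail)
i=22 'c': node 11→8 (via fail)
i=23 'b': node 8→9
i=24 'd': node 9→10  ** P2@[22:24],P3@[24:24],P4@[23:24]
i=25 'b': node 10→11 (via fail)
i=26 'e': node 11→1 (via fail)
i=27 'b': node 1→11 (via fail)
i=28 'd': node 11→12  ** P3@[28:28],P4@[27:28]
i=29 'a': node 12→0 (via fail)
i=30 'b': node 0→11
i=31 'd': node 11→12  ** P3@[31:31],P4@[30:31]
i=32 'a': node 12→0 (via fail)
i=33 'b': node 0→11
i=34 'd': node 11→12  ** P3@[34:34],P4@[33:34]
i=35 'a': node 12→0 (via fail)
i=36 'e': node 0→1
i=37 'a': node 1→2
i=38 'a': node 2→3  ** P0@[36:38]
i=39 'c': node 3→8 (via fail)
i=40 'b': node 8→9
i=41 'd': node 9→10  ** P2@[39:41],P3@[41:41],P4@[40:41]
i=42 'a': node 10→0 (via fail)
i=43 'a': node 0→0
i=44 'b': node 0→11
i=45 'd': node 11→12  ** P3@[45:45],P4@[44:45]
i=46 'c': node 12→8 (via fail)
i=47 'd': node 8→4 (via fail)  ** P3@[47:47]
i=48 'b': node 4→11 (via fail)
i=49 'd': node 11→12  ** P3@[49:49],P4@[48:49]
i=50 'a': node 12→0 (via fail)
i=51 'c': node 0→8
i=52 'd': node 8→4 (via fail)  ** P3@[52:52]
i=53 'c': node 4→8 (via fail)
i=54 'd': node 8→4 (via fail)  ** P3@[54:54]
i=55 'b': node 4→11 (via fail)
i=56 'd': node 11→12  ** P3@[56:56],P4@[55:56]
i=57 'e': node 12→5 (via fail)
i=58 'e': node 5→1 (via fail)
i=59 'a': node 1→2
i=60 'a': node 2→3  ** P0@[58:60]
i=61 'b': node 3→11 (via fail)
i=62 'd': node 11→12  ** P3@[62:62],P4@[61:62]

All matches (sorted): [[0,3],[1,3],[2,3],[4,3],[5,1],[12,2],[12,3],[12,4],[15,0],[18,0],[20,3],[24,2],[24,3],[24,4],[28,3],[28,4],[31,3],[31,4],[34,3],[34,4],[38,0],[41,2],[41,3],[41,4],[45,3],[45,4],[47,3],[49,3],[49,4],[52,3],[54,3],[56,3],[56,4],[60,0],[62,3],[62,4]]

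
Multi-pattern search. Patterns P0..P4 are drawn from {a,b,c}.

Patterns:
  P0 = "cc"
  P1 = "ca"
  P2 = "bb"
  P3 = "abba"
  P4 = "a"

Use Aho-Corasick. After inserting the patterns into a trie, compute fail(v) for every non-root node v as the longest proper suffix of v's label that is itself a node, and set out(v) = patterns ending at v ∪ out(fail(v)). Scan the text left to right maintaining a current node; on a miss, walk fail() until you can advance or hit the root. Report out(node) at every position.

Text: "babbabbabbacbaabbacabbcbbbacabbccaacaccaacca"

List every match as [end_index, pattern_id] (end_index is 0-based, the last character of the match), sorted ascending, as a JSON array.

Build automaton:
Trie (insert patterns):
  n0 'ε': a→6 b→4 c→1
  n1 'c': a→3 c→2
  n2 'cc': ·  ←P0
  n3 'ca': ·  ←P1
  n4 'b': b→5
  n5 'bb': ·  ←P2
  n6 'a': b→7  ←P4
  n7 'ab': b→8
  n8 'abb': a→9
  n9 'abba': ·  ←P3

BFS fail/out derivation:
  n1('c'): parent n0 fail=0; on 'c' 0 → fail=0;  out ∅∪∅=∅
  n4('b'): parent n0 fail=0; on 'b' 0 → fail=0;  out ∅∪∅=∅
  n6('a'): parent n0 fail=0; on 'a' 0 → fail=0;  out {4}∪∅={4}
  n2('cc'): parent n1 fail=0; on 'c' 0 → fail=1;  out {0}∪∅={0}
  n3('ca'): parent n1 fail=0; on 'a' 0 → fail=6;  out {1}∪{4}={1,4}
  n5('bb'): parent n4 fail=0; on 'b' 0 → fail=4;  out {2}∪∅={2}
  n7('ab'): parent n6 fail=0; on 'b' 0 → fail=4;  out ∅∪∅=∅
  n8('abb'): parent n7 fail=4; on 'b' 4 → fail=5;  out ∅∪{2}={2}
  n9('abba'): parent n8 fail=5; on 'a' 5→4→0 → fail=6;  out {3}∪{4}={3,4}

Text stream:
[0] read 'b'  n0⇒n4
[1] read 'a'  n4⇒n6 (fail-walked)  emit P4@[1:1]
[2] read 'b'  n6⇒n7
[3] read 'b'  n7⇒n8  emit P2@[2:3]
[4] read 'a'  n8⇒n9  emit P3@[1:4],P4@[4:4]
[5] read 'b'  n9⇒n7 (fail-walked)
[6] read 'b'  n7⇒n8  emit P2@[5:6]
[7] read 'a'  n8⇒n9  emit P3@[4:7],P4@[7:7]
[8] read 'b'  n9⇒n7 (fail-walked)
[9] read 'b'  n7⇒n8  emit P2@[8:9]
[10] read 'a'  n8⇒n9  emit P3@[7:10],P4@[10:10]
[11] read 'c'  n9⇒n1 (fail-walked)
[12] read 'b'  n1⇒n4 (fail-walked)
[13] read 'a'  n4⇒n6 (fail-walked)  emit P4@[13:13]
[14] read 'a'  n6⇒n6 (fail-walked)  emit P4@[14:14]
[15] read 'b'  n6⇒n7
[16] read 'b'  n7⇒n8  emit P2@[15:16]
[17] read 'a'  n8⇒n9  emit P3@[14:17],P4@[17:17]
[18] read 'c'  n9⇒n1 (fail-walked)
[19] read 'a'  n1⇒n3  emit P1@[18:19],P4@[19:19]
[20] read 'b'  n3⇒n7 (fail-walked)
[21] read 'b'  n7⇒n8  emit P2@[20:21]
[22] read 'c'  n8⇒n1 (fail-walked)
[23] read 'b'  n1⇒n4 (fail-walked)
[24] read 'b'  n4⇒n5  emit P2@[23:24]
[25] read 'b'  n5⇒n5 (fail-walked)  emit P2@[24:25]
[26] read 'a'  n5⇒n6 (fail-walked)  emit P4@[26:26]
[27] read 'c'  n6⇒n1 (fail-walked)
[28] read 'a'  n1⇒n3  emit P1@[27:28],P4@[28:28]
[29] read 'b'  n3⇒n7 (fail-walked)
[30] read 'b'  n7⇒n8  emit P2@[29:30]
[31] read 'c'  n8⇒n1 (fail-walked)
[32] read 'c'  n1⇒n2  emit P0@[31:32]
[33] read 'a'  n2⇒n3 (fail-walked)  emit P1@[32:33],P4@[33:33]
[34] read 'a'  n3⇒n6 (fail-walked)  emit P4@[34:34]
[35] read 'c'  n6⇒n1 (fail-walked)
[36] read 'a'  n1⇒n3  emit P1@[35:36],P4@[36:36]
[37] read 'c'  n3⇒n1 (fail-walked)
[38] read 'c'  n1⇒n2  emit P0@[37:38]
[39] read 'a'  n2⇒n3 (fail-walked)  emit P1@[38:39],P4@[39:39]
[40] read 'a'  n3⇒n6 (fail-walked)  emit P4@[40:40]
[41] read 'c'  n6⇒n1 (fail-walked)
[42] read 'c'  n1⇒n2  emit P0@[41:42]
[43] read 'a'  n2⇒n3 (fail-walked)  emit P1@[42:43],P4@[43:43]

All matches (sorted): [[1,4],[3,2],[4,3],[4,4],[6,2],[7,3],[7,4],[9,2],[10,3],[10,4],[13,4],[14,4],[16,2],[17,3],[17,4],[19,1],[19,4],[21,2],[24,2],[25,2],[26,4],[28,1],[28,4],[30,2],[32,0],[33,1],[33,4],[34,4],[36,1],[36,4],[38,0],[39,1],[39,4],[40,4],[42,0],[43,1],[43,4]]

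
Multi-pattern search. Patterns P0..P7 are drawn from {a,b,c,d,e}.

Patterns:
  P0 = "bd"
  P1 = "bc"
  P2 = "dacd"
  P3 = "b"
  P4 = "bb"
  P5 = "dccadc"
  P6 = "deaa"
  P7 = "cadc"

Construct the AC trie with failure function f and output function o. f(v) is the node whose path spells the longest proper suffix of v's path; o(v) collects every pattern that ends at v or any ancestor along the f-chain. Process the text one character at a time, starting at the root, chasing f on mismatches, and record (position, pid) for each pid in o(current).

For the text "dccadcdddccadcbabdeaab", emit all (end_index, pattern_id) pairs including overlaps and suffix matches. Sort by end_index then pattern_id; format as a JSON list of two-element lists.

Build automaton:
Trie (insert patterns):
  n0 'ε': b→1 c→17 d→4
  n1 'b': b→8 c→3 d→2  ←P3
  n2 'bd': ·  ←P0
  n3 'bc': ·  ←P1
  n4 'd': a→5 c→9 e→14
  n5 'da': c→6
  n6 'dac': d→7
  n7 'dacd': ·  ←P2
  n8 'bb': ·  ←P4
  n9 'dc': c→10
  n10 'dcc': a→11
  n11 'dcca': d→12
  n12 'dccad': c→13
  n13 'dccadc': ·  ←P5
  n14 'de': a→15
  n15 'dea': a→16
  n16 'deaa': ·  ←P6
  n17 'c': a→18
  n18 'ca': d→19
  n19 'cad': c→20
  n20 'cadc': ·  ←P7

BFS fail/out derivation:
  n1('b'): parent n0 fail=0; on 'b' 0 → fail=0;  out {3}∪∅={3}
  n4('d'): parent n0 fail=0; on 'd' 0 → fail=0;  out ∅∪∅=∅
  n17('c'): parent n0 fail=0; on 'c' 0 → fail=0;  out ∅∪∅=∅
  n2('bd'): parent n1 fail=0; on 'd' 0 → fail=4;  out {0}∪∅={0}
  n3('bc'): parent n1 fail=0; on 'c' 0 → fail=17;  out {1}∪∅={1}
  n5('da'): parent n4 fail=0; on 'a' 0 → fail=0;  out ∅∪∅=∅
  n8('bb'): parent n1 fail=0; on 'b' 0 → fail=1;  out {4}∪{3}={3,4}
  n9('dc'): parent n4 fail=0; on 'c' 0 → fail=17;  out ∅∪∅=∅
  n14('de'): parent n4 fail=0; on 'e' 0 → fail=0;  out ∅∪∅=∅
  n18('ca'): parent n17 fail=0; on 'a' 0 → fail=0;  out ∅∪∅=∅
  n6('dac'): parent n5 fail=0; on 'c' 0 → fail=17;  out ∅∪∅=∅
  n10('dcc'): parent n9 fail=17; on 'c' 17→0 → fail=17;  out ∅∪∅=∅
  n15('dea'): parent n14 fail=0; on 'a' 0 → fail=0;  out ∅∪∅=∅
  n19('cad'): parent n18 fail=0; on 'd' 0 → fail=4;  out ∅∪∅=∅
  n7('dacd'): parent n6 fail=17; on 'd' 17→0 → fail=4;  out {2}∪∅={2}
  n11('dcca'): parent n10 fail=17; on 'a' 17 → fail=18;  out ∅∪∅=∅
  n16('deaa'): parent n15 fail=0; on 'a' 0 → fail=0;  out {6}∪∅={6}
  n20('cadc'): parent n19 fail=4; on 'c' 4 → fail=9;  out {7}∪∅={7}
  n12('dccad'): parent n11 fail=18; on 'd' 18 → fail=19;  out ∅∪∅=∅
  n13('dccadc'): parent n12 fail=19; on 'c' 19 → fail=20;  out {5}∪{7}={5,7}

Scan:
i=0 'd': node 0→4
i=1 'c': node 4→9
i=2 'c': node 9→10
i=3 'a': node 10→11
i=4 'd': node 11→12
i=5 'c': node 12→13  emit P5@[0:5],P7@[2:5]
i=6 'd': node 13→4 (via fail)
i=7 'd': node 4→4 (via fail)
i=8 'd': node 4→4 (via fail)
i=9 'c': node 4→9
i=10 'c': node 9→10
i=11 'a': node 10→11
i=12 'd': node 11→12
i=13 'c': node 12→13  emit P5@[8:13],P7@[10:13]
i=14 'b': node 13→1 (via fail)  emit P3@[14:14]
i=15 'a': node 1→0 (via fail)
i=16 'b': node 0→1  emit P3@[16:16]
i=17 'd': node 1→2  emit P0@[16:17]
i=18 'e': node 2→14 (via fail)
i=19 'a': node 14→15
i=20 'a': node 15→16  emit P6@[17:20]
i=21 'b': node 16→1 (via fail)  emit P3@[21:21]

All matches (sorted): [[5,5],[5,7],[13,5],[13,7],[14,3],[16,3],[17,0],[20,6],[21,3]]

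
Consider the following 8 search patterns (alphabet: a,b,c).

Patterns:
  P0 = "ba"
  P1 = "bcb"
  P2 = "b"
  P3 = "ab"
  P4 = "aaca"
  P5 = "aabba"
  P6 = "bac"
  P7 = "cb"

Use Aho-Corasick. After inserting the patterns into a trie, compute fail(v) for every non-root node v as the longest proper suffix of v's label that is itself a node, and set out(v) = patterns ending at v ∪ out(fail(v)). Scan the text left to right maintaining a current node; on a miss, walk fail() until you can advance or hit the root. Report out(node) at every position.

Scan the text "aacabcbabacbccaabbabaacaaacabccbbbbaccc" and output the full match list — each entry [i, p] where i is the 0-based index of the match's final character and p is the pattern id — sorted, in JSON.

Build:
Trie nodes:
  0='ε' goto a→5 b→1 c→14
  1='b' goto a→2 c→3  [P2 ends]
  2='ba' goto c→13  [P0 ends]
  3='bc' goto b→4
  4='bcb' goto ·  [P1 ends]
  5='a' goto a→7 b→6
  6='ab' goto ·  [P3 ends]
  7='aa' goto b→10 c→8
  8='aac' goto a→9
  9='aaca' goto ·  [P4 ends]
  10='aab' goto b→11
  11='aabb' goto a→12
  12='aabba' goto ·  [P5 ends]
  13='bac' goto ·  [P6 ends]
  14='c' goto b→15
  15='cb' goto ·  [P7 ends]

Failure links (BFS by depth):
  fail(1) 'b': from fail(0)=0 chase 'b': 0 ⇒ 0;  out={2}∪out(0)={2}
  fail(5) 'a': from fail(0)=0 chase 'a': 0 ⇒ 0;  out=∅∪out(0)=∅
  fail(14) 'c': from fail(0)=0 chase 'c': 0 ⇒ 0;  out=∅∪out(0)=∅
  fail(2) 'ba': from fail(1)=0 chase 'a': 0 ⇒ 5;  out={0}∪out(5)={0}
  fail(3) 'bc': from fail(1)=0 chase 'c': 0 ⇒ 14;  out=∅∪out(14)=∅
  fail(6) 'ab': from fail(5)=0 chase 'b': 0 ⇒ 1;  out={3}∪out(1)={2,3}
  fail(7) 'aa': from fail(5)=0 chase 'a': 0 ⇒ 5;  out=∅∪out(5)=∅
  fail(15) 'cb': from fail(14)=0 chase 'b': 0 ⇒ 1;  out={7}∪out(1)={2,7}
  fail(4) 'bcb': from fail(3)=14 chase 'b': 14 ⇒ 15;  out={1}∪out(15)={1,2,7}
  fail(8) 'aac': from fail(7)=5 chase 'c': 5→0 ⇒ 14;  out=∅∪out(14)=∅
  fail(10) 'aab': from fail(7)=5 chase 'b': 5 ⇒ 6;  out=∅∪out(6)={2,3}
  fail(13) 'bac': from fail(2)=5 chase 'c': 5→0 ⇒ 14;  out={6}∪out(14)={6}
  fail(9) 'aaca': from fail(8)=14 chase 'a': 14→0 ⇒ 5;  out={4}∪out(5)={4}
  fail(11) 'aabb': from fail(10)=6 chase 'b': 6→1→0 ⇒ 1;  out=∅∪out(1)={2}
  fail(12) 'aabba': from fail(11)=1 chase 'a': 1 ⇒ 2;  out={5}∪out(2)={0,5}

Run:
i=0 'a': node 0→5
i=1 'a': node 5→7
i=2 'c': node 7→8
i=3 'a': node 8→9  emit P4@[0:3]
i=4 'b': node 9→6 (via fail)  emit P2@[4:4],P3@[3:4]
i=5 'c': node 6→3 (via fail)
i=6 'b': node 3→4  emit P1@[4:6],P2@[6:6],P7@[5:6]
i=7 'a': node 4→2 (via fail)  emit P0@[6:7]
i=8 'b': node 2→6 (via fail)  emit P2@[8:8],P3@[7:8]
i=9 'a': node 6→2 (via fail)  emit P0@[8:9]
i=10 'c': node 2→13  emit P6@[8:10]
i=11 'b': node 13→15 (via fail)  emit P2@[11:11],P7@[10:11]
i=12 'c': node 15→3 (via fail)
i=13 'c': node 3→14 (via fail)
i=14 'a': node 14→5 (via fail)
i=15 'a': node 5→7
i=16 'b': node 7→10  emit P2@[16:16],P3@[15:16]
i=17 'b': node 10→11  emit P2@[17:17]
i=18 'a': node 11→12  emit P0@[17:18],P5@[14:18]
i=19 'b': node 12→6 (via fail)  emit P2@[19:19],P3@[18:19]
i=20 'a': node 6→2 (via fail)  emit P0@[19:20]
i=21 'a': node 2→7 (via fail)
i=22 'c': node 7→8
i=23 'a': node 8→9  emit P4@[20:23]
i=24 'a': node 9→7 (via fail)
i=25 'a': node 7→7 (via fail)
i=26 'c': node 7→8
i=27 'a': node 8→9  emit P4@[24:27]
i=28 'b': node 9→6 (via fail)  emit P2@[28:28],P3@[27:28]
i=29 'c': node 6→3 (via fail)
i=30 'c': node 3→14 (via fail)
i=31 'b': node 14→15  emit P2@[31:31],P7@[30:31]
i=32 'b': node 15→1 (via fail)  emit P2@[32:32]
i=33 'b': node 1→1 (via fail)  emit P2@[33:33]
i=34 'b': node 1→1 (via fail)  emit P2@[34:34]
i=35 'a': node 1→2  emit P0@[34:35]
i=36 'c': node 2→13  emit P6@[34:36]
i=37 'c': node 13→14 (via fail)
i=38 'c': node 14→14 (via fail)

Result: [[3,4],[4,2],[4,3],[6,1],[6,2],[6,7],[7,0],[8,2],[8,3],[9,0],[10,6],[11,2],[11,7],[16,2],[16,3],[17,2],[18,0],[18,5],[19,2],[19,3],[20,0],[23,4],[27,4],[28,2],[28,3],[31,2],[31,7],[32,2],[33,2],[34,2],[35,0],[36,6]]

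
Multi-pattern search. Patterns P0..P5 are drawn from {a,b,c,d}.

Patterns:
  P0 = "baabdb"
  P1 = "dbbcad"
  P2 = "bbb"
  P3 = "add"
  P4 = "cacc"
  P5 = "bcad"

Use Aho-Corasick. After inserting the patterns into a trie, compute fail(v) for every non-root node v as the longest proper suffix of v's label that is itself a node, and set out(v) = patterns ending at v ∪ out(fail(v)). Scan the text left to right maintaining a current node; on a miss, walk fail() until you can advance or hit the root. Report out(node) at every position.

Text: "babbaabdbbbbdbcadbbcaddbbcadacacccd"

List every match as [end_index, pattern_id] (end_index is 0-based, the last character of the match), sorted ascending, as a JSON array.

Construct AC machine:
Trie nodes:
  0='ε' goto a→15 b→1 c→18 d→7
  1='b' goto a→2 b→13 c→22
  2='ba' goto a→3
  3='baa' goto b→4
  4='baab' goto d→5
  5='baabd' goto b→6
  6='baabdb' goto ·  ←P0
  7='d' goto b→8
  8='db' goto b→9
  9='dbb' goto c→10
  10='dbbc' goto a→11
  11='dbbca' goto d→12
  12='dbbcad' goto ·  ←P1
  13='bb' goto b→14
  14='bbb' goto ·  ←P2
  15='a' goto d→16
  16='ad' goto d→17
  17='add' goto ·  ←P3
  18='c' goto a→19
  19='ca' goto c→20
  20='cac' goto c→21
  21='cacc' goto ·  ←P4
  22='bc' goto a→23
  23='bca' goto d→24
  24='bcad' goto ·  ←P5

BFS fail/out derivation:
  fail(1) 'b': from fail(0)=0 chase 'b': 0 ⇒ 0;  out=∅∪out(0)=∅
  fail(7) 'd': from fail(0)=0 chase 'd': 0 ⇒ 0;  out=∅∪out(0)=∅
  fail(15) 'a': from fail(0)=0 chase 'a': 0 ⇒ 0;  out=∅∪out(0)=∅
  fail(18) 'c': from fail(0)=0 chase 'c': 0 ⇒ 0;  out=∅∪out(0)=∅
  fail(2) 'ba': from fail(1)=0 chase 'a': 0 ⇒ 15;  out=∅∪out(15)=∅
  fail(8) 'db': from fail(7)=0 chase 'b': 0 ⇒ 1;  out=∅∪out(1)=∅
  fail(13) 'bb': from fail(1)=0 chase 'b': 0 ⇒ 1;  out=∅∪out(1)=∅
  fail(16) 'ad': from fail(15)=0 chase 'd': 0 ⇒ 7;  out=∅∪out(7)=∅
  fail(19) 'ca': from fail(18)=0 chase 'a': 0 ⇒ 15;  out=∅∪out(15)=∅
  fail(22) 'bc': from fail(1)=0 chase 'c': 0 ⇒ 18;  out=∅∪out(18)=∅
  fail(3) 'baa': from fail(2)=15 chase 'a': 15→0 ⇒ 15;  out=∅∪out(15)=∅
  fail(9) 'dbb': from fail(8)=1 chase 'b': 1 ⇒ 13;  out=∅∪out(13)=∅
  fail(14) 'bbb': from fail(13)=1 chase 'b': 1 ⇒ 13;  out={2}∪out(13)={2}
  fail(17) 'add': from fail(16)=7 chase 'd': 7→0 ⇒ 7;  out={3}∪out(7)={3}
  fail(20) 'cac': from fail(19)=15 chase 'c': 15→0 ⇒ 18;  out=∅∪out(18)=∅
  fail(23) 'bca': from fail(22)=18 chase 'a': 18 ⇒ 19;  out=∅∪out(19)=∅
  fail(4) 'baab': from fail(3)=15 chase 'b': 15→0 ⇒ 1;  out=∅∪out(1)=∅
  fail(10) 'dbbc': from fail(9)=13 chase 'c': 13→1 ⇒ 22;  out=∅∪out(22)=∅
  fail(21) 'cacc': from fail(20)=18 chase 'c': 18→0 ⇒ 18;  out={4}∪out(18)={4}
  fail(24) 'bcad': from fail(23)=19 chase 'd': 19→15 ⇒ 16;  out={5}∪out(16)={5}
  fail(5) 'baabd': from fail(4)=1 chase 'd': 1→0 ⇒ 7;  out=∅∪out(7)=∅
  fail(11) 'dbbca': from fail(10)=22 chase 'a': 22 ⇒ 23;  out=∅∪out(23)=∅
  fail(6) 'baabdb': from fail(5)=7 chase 'b': 7 ⇒ 8;  out={0}∪out(8)={0}
  fail(12) 'dbbcad': from fail(11)=23 chase 'd': 23 ⇒ 24;  out={1}∪out(24)={1,5}

Run:
i=0 'b': node 0→1
i=1 'a': node 1→2
i=2 'b': node 2→1 (fail-walked)
i=3 'b': node 1→13
i=4 'a': node 13→2 (fail-walked)
i=5 'a': node 2→3
i=6 'b': node 3→4
i=7 'd': node 4→5
i=8 'b': node 5→6  emit P0@[3:8]
i=9 'b': node 6→9 (fail-walked)
i=10 'b': node 9→14 (fail-walked)  emit P2@[8:10]
i=11 'b': node 14→14 (fail-walked)  emit P2@[9:11]
i=12 'd': node 14→7 (fail-walked)
i=13 'b': node 7→8
i=14 'c': node 8→22 (fail-walked)
i=15 'a': node 22→23
i=16 'd': node 23→24  emit P5@[13:16]
i=17 'b': node 24→8 (fail-walked)
i=18 'b': node 8→9
i=19 'c': node 9→10
i=20 'a': node 10→11
i=21 'd': node 11→12  emit P1@[16:21],P5@[18:21]
i=22 'd': node 12→17 (fail-walked)  emit P3@[20:22]
i=23 'b': node 17→8 (fail-walked)
i=24 'b': node 8→9
i=25 'c': node 9→10
i=26 'a': node 10→11
i=27 'd': node 11→12  emit P1@[22:27],P5@[24:27]
i=28 'a': node 12→15 (fail-walked)
i=29 'c': node 15→18 (fail-walked)
i=30 'a': node 18→19
i=31 'c': node 19→20
i=32 'c': node 20→21  emit P4@[29:32]
i=33 'c': node 21→18 (fail-walked)
i=34 'd': node 18→7 (fail-walked)

Matches: [[8,0],[10,2],[11,2],[16,5],[21,1],[21,5],[22,3],[27,1],[27,5],[32,4]]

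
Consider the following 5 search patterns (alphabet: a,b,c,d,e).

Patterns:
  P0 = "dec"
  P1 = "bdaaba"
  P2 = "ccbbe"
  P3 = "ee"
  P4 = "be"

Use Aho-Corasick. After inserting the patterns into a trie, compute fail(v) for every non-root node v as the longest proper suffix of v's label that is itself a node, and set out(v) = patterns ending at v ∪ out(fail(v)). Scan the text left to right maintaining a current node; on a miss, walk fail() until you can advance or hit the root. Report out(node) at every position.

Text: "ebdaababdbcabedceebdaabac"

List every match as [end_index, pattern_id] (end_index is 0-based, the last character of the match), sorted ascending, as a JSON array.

Build automaton:
Trie (insert patterns):
  0='ε' goto b→4 c→10 d→1 e→15
  1='d' goto e→2
  2='de' goto c→3
  3='dec' goto ·  ←P0
  4='b' goto d→5 e→17
  5='bd' goto a→6
  6='bda' goto a→7
  7='bdaa' goto b→8
  8='bdaab' goto a→9
  9='bdaaba' goto ·  ←P1
  10='c' goto c→11
  11='cc' goto b→12
  12='ccb' goto b→13
  13='ccbb' goto e→14
  14='ccbbe' goto ·  ←P2
  15='e' goto e→16
  16='ee' goto ·  ←P3
  17='be' goto ·  ←P4

Failure links (BFS by depth):
  fail(1) 'd': from fail(0)=0 chase 'd': 0 ⇒ 0;  out=∅∪out(0)=∅
  fail(4) 'b': from fail(0)=0 chase 'b': 0 ⇒ 0;  out=∅∪out(0)=∅
  fail(10) 'c': from fail(0)=0 chase 'c': 0 ⇒ 0;  out=∅∪out(0)=∅
  fail(15) 'e': from fail(0)=0 chase 'e': 0 ⇒ 0;  out=∅∪out(0)=∅
  fail(2) 'de': from fail(1)=0 chase 'e': 0 ⇒ 15;  out=∅∪out(15)=∅
  fail(5) 'bd': from fail(4)=0 chase 'd': 0 ⇒ 1;  out=∅∪out(1)=∅
  fail(11) 'cc': from fail(10)=0 chase 'c': 0 ⇒ 10;  out=∅∪out(10)=∅
  fail(16) 'ee': from fail(15)=0 chase 'e': 0 ⇒ 15;  out={3}∪out(15)={3}
  fail(17) 'be': from fail(4)=0 chase 'e': 0 ⇒ 15;  out={4}∪out(15)={4}
  fail(3) 'dec': from fail(2)=15 chase 'c': 15→0 ⇒ 10;  out={0}∪out(10)={0}
  fail(6) 'bda': from fail(5)=1 chase 'a': 1→0 ⇒ 0;  out=∅∪out(0)=∅
  fail(12) 'ccb': from fail(11)=10 chase 'b': 10→0 ⇒ 4;  out=∅∪out(4)=∅
  fail(7) 'bdaa': from fail(6)=0 chase 'a': 0 ⇒ 0;  out=∅∪out(0)=∅
  fail(13) 'ccbb': from fail(12)=4 chase 'b': 4→0 ⇒ 4;  out=∅∪out(4)=∅
  fail(8) 'bdaab': from fail(7)=0 chase 'b': 0 ⇒ 4;  out=∅∪out(4)=∅
  fail(14) 'ccbbe': from fail(13)=4 chase 'e': 4 ⇒ 17;  out={2}∪out(17)={2,4}
  fail(9) 'bdaaba': from fail(8)=4 chase 'a': 4→0 ⇒ 0;  out={1}∪out(0)={1}

Scan:
pos 0 'e': at 15
pos 1 'b': at 4 (via fail)
pos 2 'd': at 5
pos 3 'a': at 6
pos 4 'a': at 7
pos 5 'b': at 8
pos 6 'a': at 9  ** P1@[1:6]
pos 7 'b': at 4 (via fail)
pos 8 'd': at 5
pos 9 'b': at 4 (via fail)
pos 10 'c': at 10 (via fail)
pos 11 'a': at 0 (via fail)
pos 12 'b': at 4
pos 13 'e': at 17  ** P4@[12:13]
pos 14 'd': at 1 (via fail)
pos 15 'c': at 10 (via fail)
pos 16 'e': at 15 (via fail)
pos 17 'e': at 16  ** P3@[16:17]
pos 18 'b': at 4 (via fail)
pos 19 'd': at 5
pos 20 'a': at 6
pos 21 'a': at 7
pos 22 'b': at 8
pos 23 'a': at 9  ** P1@[18:23]
pos 24 'c': at 10 (via fail)

All matches (sorted): [[6,1],[13,4],[17,3],[23,1]]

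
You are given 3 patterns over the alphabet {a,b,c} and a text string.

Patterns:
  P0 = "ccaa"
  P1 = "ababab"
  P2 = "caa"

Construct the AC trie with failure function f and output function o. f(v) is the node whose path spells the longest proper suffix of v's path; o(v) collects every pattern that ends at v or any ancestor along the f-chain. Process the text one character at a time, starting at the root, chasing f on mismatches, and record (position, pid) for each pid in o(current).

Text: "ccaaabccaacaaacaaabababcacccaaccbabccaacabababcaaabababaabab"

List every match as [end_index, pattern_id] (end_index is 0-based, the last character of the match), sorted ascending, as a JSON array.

Construct AC machine:
Trie nodes:
  0='ε' goto a→5 c→1
  1='c' goto a→11 c→2
  2='cc' goto a→3
  3='cca' goto a→4
  4='ccaa' goto ·  [P0 ends]
  5='a' goto b→6
  6='ab' goto a→7
  7='aba' goto b→8
  8='abab' goto a→9
  9='ababa' goto b→10
  10='ababab' goto ·  [P1 ends]
  11='ca' goto a→12
  12='caa' goto ·  [P2 ends]

BFS fail/out derivation:
  n1('c'): parent n0 fail=0; on 'c' 0 → fail=0;  out ∅∪∅=∅
  n5('a'): parent n0 fail=0; on 'a' 0 → fail=0;  out ∅∪∅=∅
  n2('cc'): parent n1 fail=0; on 'c' 0 → fail=1;  out ∅∪∅=∅
  n6('ab'): parent n5 fail=0; on 'b' 0 → fail=0;  out ∅∪∅=∅
  n11('ca'): parent n1 fail=0; on 'a' 0 → fail=5;  out ∅∪∅=∅
  n3('cca'): parent n2 fail=1; on 'a' 1 → fail=11;  out ∅∪∅=∅
  n7('aba'): parent n6 fail=0; on 'a' 0 → fail=5;  out ∅∪∅=∅
  n12('caa'): parent n11 fail=5; on 'a' 5→0 → fail=5;  out {2}∪∅={2}
  n4('ccaa'): parent n3 fail=11; on 'a' 11 → fail=12;  out {0}∪{2}={0,2}
  n8('abab'): parent n7 fail=5; on 'b' 5 → fail=6;  out ∅∪∅=∅
  n9('ababa'): parent n8 fail=6; on 'a' 6 → fail=7;  out ∅∪∅=∅
  n10('ababab'): parent n9 fail=7; on 'b' 7 → fail=8;  out {1}∪∅={1}

Run:
[0] read 'c'  n0⇒n1
[1] read 'c'  n1⇒n2
[2] read 'a'  n2⇒n3
[3] read 'a'  n3⇒n4  → match P0@[0:3],P2@[1:3]
[4] read 'a'  n4⇒n5 (fail-walked)
[5] read 'b'  n5⇒n6
[6] read 'c'  n6⇒n1 (fail-walked)
[7] read 'c'  n1⇒n2
[8] read 'a'  n2⇒n3
[9] read 'a'  n3⇒n4  → match P0@[6:9],P2@[7:9]
[10] read 'c'  n4⇒n1 (fail-walked)
[11] read 'a'  n1⇒n11
[12] read 'a'  n11⇒n12  → match P2@[10:12]
[13] read 'a'  n12⇒n5 (fail-walked)
[14] read 'c'  n5⇒n1 (fail-walked)
[15] read 'a'  n1⇒n11
[16] read 'a'  n11⇒n12  → match P2@[14:16]
[17] read 'a'  n12⇒n5 (fail-walked)
[18] read 'b'  n5⇒n6
[19] read 'a'  n6⇒n7
[20] read 'b'  n7⇒n8
[21] read 'a'  n8⇒n9
[22] read 'b'  n9⇒n10  → match P1@[17:22]
[23] read 'c'  n10⇒n1 (fail-walked)
[24] read 'a'  n1⇒n11
[25] read 'c'  n11⇒n1 (fail-walked)
[26] read 'c'  n1⇒n2
[27] read 'c'  n2⇒n2 (fail-walked)
[28] read 'a'  n2⇒n3
[29] read 'a'  n3⇒n4  → match P0@[26:29],P2@[27:29]
[30] read 'c'  n4⇒n1 (fail-walked)
[31] read 'c'  n1⇒n2
[32] read 'b'  n2⇒n0 (fail-walked)
[33] read 'a'  n0⇒n5
[34] read 'b'  n5⇒n6
[35] read 'c'  n6⇒n1 (fail-walked)
[36] read 'c'  n1⇒n2
[37] read 'a'  n2⇒n3
[38] read 'a'  n3⇒n4  → match P0@[35:38],P2@[36:38]
[39] read 'c'  n4⇒n1 (fail-walked)
[40] read 'a'  n1⇒n11
[41] read 'b'  n11⇒n6 (fail-walked)
[42] read 'a'  n6⇒n7
[43] read 'b'  n7⇒n8
[44] read 'a'  n8⇒n9
[45] read 'b'  n9⇒n10  → match P1@[40:45]
[46] read 'c'  n10⇒n1 (fail-walked)
[47] read 'a'  n1⇒n11
[48] read 'a'  n11⇒n12  → match P2@[46:48]
[49] read 'a'  n12⇒n5 (fail-walked)
[50] read 'b'  n5⇒n6
[51] read 'a'  n6⇒n7
[52] read 'b'  n7⇒n8
[53] read 'a'  n8⇒n9
[54] read 'b'  n9⇒n10  → match P1@[49:54]
[55] read 'a'  n10⇒n9 (fail-walked)
[56] read 'a'  n9⇒n5 (fail-walked)
[57] read 'b'  n5⇒n6
[58] read 'a'  n6⇒n7
[59] read 'b'  n7⇒n8

Result: [[3,0],[3,2],[9,0],[9,2],[12,2],[16,2],[22,1],[29,0],[29,2],[38,0],[38,2],[45,1],[48,2],[54,1]]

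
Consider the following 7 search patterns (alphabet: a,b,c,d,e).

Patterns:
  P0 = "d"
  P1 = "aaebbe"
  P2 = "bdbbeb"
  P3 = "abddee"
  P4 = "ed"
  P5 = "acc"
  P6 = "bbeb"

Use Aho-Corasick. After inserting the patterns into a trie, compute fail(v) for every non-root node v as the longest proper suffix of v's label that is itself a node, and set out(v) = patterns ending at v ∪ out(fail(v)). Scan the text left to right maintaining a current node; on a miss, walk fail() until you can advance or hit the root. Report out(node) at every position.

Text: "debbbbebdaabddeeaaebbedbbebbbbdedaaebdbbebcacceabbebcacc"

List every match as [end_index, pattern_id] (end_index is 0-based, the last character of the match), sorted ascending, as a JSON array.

Build automaton:
Trie nodes:
  0='ε' goto a→2 b→8 d→1 e→19
  1='d' goto ·  ←P0
  2='a' goto a→3 b→14 c→21
  3='aa' goto e→4
  4='aae' goto b→5
  5='aaeb' goto b→6
  6='aaebb' goto e→7
  7='aaebbe' goto ·  ←P1
  8='b' goto b→23 d→9
  9='bd' goto b→10
  10='bdb' goto b→11
  11='bdbb' goto e→12
  12='bdbbe' goto b→13
  13='bdbbeb' goto ·  ←P2
  14='ab' goto d→15
  15='abd' goto d→16
  16='abdd' goto e→17
  17='abdde' goto e→18
  18='abddee' goto ·  ←P3
  19='e' goto d→20
  20='ed' goto ·  ←P4
  21='ac' goto c→22
  22='acc' goto ·  ←P5
  23='bb' goto e→24
  24='bbe' goto b→25
  25='bbeb' goto ·  ←P6

Failure links (BFS by depth):
  n1('d'): parent n0 fail=0; on 'd' 0 → fail=0;  out {0}∪∅={0}
  n2('a'): parent n0 fail=0; on 'a' 0 → fail=0;  out ∅∪∅=∅
  n8('b'): parent n0 fail=0; on 'b' 0 → fail=0;  out ∅∪∅=∅
  n19('e'): parent n0 fail=0; on 'e' 0 → fail=0;  out ∅∪∅=∅
  n3('aa'): parent n2 fail=0; on 'a' 0 → fail=2;  out ∅∪∅=∅
  n9('bd'): parent n8 fail=0; on 'd' 0 → fail=1;  out ∅∪{0}={0}
  n14('ab'): parent n2 fail=0; on 'b' 0 → fail=8;  out ∅∪∅=∅
  n20('ed'): parent n19 fail=0; on 'd' 0 → fail=1;  out {4}∪{0}={0,4}
  n21('ac'): parent n2 fail=0; on 'c' 0 → fail=0;  out ∅∪∅=∅
  n23('bb'): parent n8 fail=0; on 'b' 0 → fail=8;  out ∅∪∅=∅
  n4('aae'): parent n3 fail=2; on 'e' 2→0 → fail=19;  out ∅∪∅=∅
  n10('bdb'): parent n9 fail=1; on 'b' 1→0 → fail=8;  out ∅∪∅=∅
  n15('abd'): parent n14 fail=8; on 'd' 8 → fail=9;  out ∅∪{0}={0}
  n22('acc'): parent n21 fail=0; on 'c' 0 → fail=0;  out {5}∪∅={5}
  n24('bbe'): parent n23 fail=8; on 'e' 8→0 → fail=19;  out ∅∪∅=∅
  n5('aaeb'): parent n4 fail=19; on 'b' 19→0 → fail=8;  out ∅∪∅=∅
  n11('bdbb'): parent n10 fail=8; on 'b' 8 → fail=23;  out ∅∪∅=∅
  n16('abdd'): parent n15 fail=9; on 'd' 9→1→0 → fail=1;  out ∅∪{0}={0}
  n25('bbeb'): parent n24 fail=19; on 'b' 19→0 → fail=8;  out {6}∪∅={6}
  n6('aaebb'): parent n5 fail=8; on 'b' 8 → fail=23;  out ∅∪∅=∅
  n12('bdbbe'): parent n11 fail=23; on 'e' 23 → fail=24;  out ∅∪∅=∅
  n17('abdde'): parent n16 fail=1; on 'e' 1→0 → fail=19;  out ∅∪∅=∅
  n7('aaebbe'): parent n6 fail=23; on 'e' 23 → fail=24;  out {1}∪∅={1}
  n13('bdbbeb'): parent n12 fail=24; on 'b' 24 → fail=25;  out {2}∪{6}={2,6}
  n18('abddee'): parent n17 fail=19; on 'e' 19→0 → fail=19;  out {3}∪∅={3}

Scan:
i=0 'd': node 0→1  → match P0@[0:0]
i=1 'e': node 1→19 ·f
i=2 'b': node 19→8 ·f
i=3 'b': node 8→23
i=4 'b': node 23→23 ·f
i=5 'b': node 23→23 ·f
i=6 'e': node 23→24
i=7 'b': node 24→25  → match P6@[4:7]
i=8 'd': node 25→9 ·f  → match P0@[8:8]
i=9 'a': node 9→2 ·f
i=10 'a': node 2→3
i=11 'b': node 3→14 ·f
i=12 'd': node 14→15  → match P0@[12:12]
i=13 'd': node 15→16  → match P0@[13:13]
i=14 'e': node 16→17
i=15 'e': node 17→18  → match P3@[10:15]
i=16 'a': node 18→2 ·f
i=17 'a': node 2→3
i=18 'e': node 3→4
i=19 'b': node 4→5
i=20 'b': node 5→6
i=21 'e': node 6→7  → match P1@[16:21]
i=22 'd': node 7→20 ·f  → match P0@[22:22],P4@[21:22]
i=23 'b': node 20→8 ·f
i=24 'b': node 8→23
i=25 'e': node 23→24
i=26 'b': node 24→25  → match P6@[23:26]
i=27 'b': node 25→23 ·f
i=28 'b': node 23→23 ·f
i=29 'b': node 23→23 ·f
i=30 'd': node 23→9 ·f  → match P0@[30:30]
i=31 'e': node 9→19 ·f
i=32 'd': node 19→20  → match P0@[32:32],P4@[31:32]
i=33 'a': node 20→2 ·f
i=34 'a': node 2→3
i=35 'e': node 3→4
i=36 'b': node 4→5
i=37 'd': node 5→9 ·f  → match P0@[37:37]
i=38 'b': node 9→10
i=39 'b': node 10→11
i=40 'e': node 11→12
i=41 'b': node 12→13  → match P2@[36:41],P6@[38:41]
i=42 'c': node 13→0 ·f
i=43 'a': node 0→2
i=44 'c': node 2→21
i=45 'c': node 21→22  → match P5@[43:45]
i=46 'e': node 22→19 ·f
i=47 'a': node 19→2 ·f
i=48 'b': node 2→14
i=49 'b': node 14→23 ·f
i=50 'e': node 23→24
i=51 'b': node 24→25  → match P6@[48:51]
i=52 'c': node 25→0 ·f
i=53 'a': node 0→2
i=54 'c': node 2→21
i=55 'c': node 21→22  → match P5@[53:55]

All matches (sorted): [[0,0],[7,6],[8,0],[12,0],[13,0],[15,3],[21,1],[22,0],[22,4],[26,6],[30,0],[32,0],[32,4],[37,0],[41,2],[41,6],[45,5],[51,6],[55,5]]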